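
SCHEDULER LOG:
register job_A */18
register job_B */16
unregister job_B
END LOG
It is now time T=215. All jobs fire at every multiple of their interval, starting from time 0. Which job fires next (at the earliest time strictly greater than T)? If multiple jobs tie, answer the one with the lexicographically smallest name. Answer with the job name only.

Op 1: register job_A */18 -> active={job_A:*/18}
Op 2: register job_B */16 -> active={job_A:*/18, job_B:*/16}
Op 3: unregister job_B -> active={job_A:*/18}
  job_A: interval 18, next fire after T=215 is 216
Earliest = 216, winner (lex tiebreak) = job_A

Answer: job_A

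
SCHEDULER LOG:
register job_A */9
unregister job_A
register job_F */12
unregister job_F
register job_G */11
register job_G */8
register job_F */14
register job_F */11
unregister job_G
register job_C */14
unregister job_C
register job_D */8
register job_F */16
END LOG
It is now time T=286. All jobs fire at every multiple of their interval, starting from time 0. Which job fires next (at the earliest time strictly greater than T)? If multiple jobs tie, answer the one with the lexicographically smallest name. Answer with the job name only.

Op 1: register job_A */9 -> active={job_A:*/9}
Op 2: unregister job_A -> active={}
Op 3: register job_F */12 -> active={job_F:*/12}
Op 4: unregister job_F -> active={}
Op 5: register job_G */11 -> active={job_G:*/11}
Op 6: register job_G */8 -> active={job_G:*/8}
Op 7: register job_F */14 -> active={job_F:*/14, job_G:*/8}
Op 8: register job_F */11 -> active={job_F:*/11, job_G:*/8}
Op 9: unregister job_G -> active={job_F:*/11}
Op 10: register job_C */14 -> active={job_C:*/14, job_F:*/11}
Op 11: unregister job_C -> active={job_F:*/11}
Op 12: register job_D */8 -> active={job_D:*/8, job_F:*/11}
Op 13: register job_F */16 -> active={job_D:*/8, job_F:*/16}
  job_D: interval 8, next fire after T=286 is 288
  job_F: interval 16, next fire after T=286 is 288
Earliest = 288, winner (lex tiebreak) = job_D

Answer: job_D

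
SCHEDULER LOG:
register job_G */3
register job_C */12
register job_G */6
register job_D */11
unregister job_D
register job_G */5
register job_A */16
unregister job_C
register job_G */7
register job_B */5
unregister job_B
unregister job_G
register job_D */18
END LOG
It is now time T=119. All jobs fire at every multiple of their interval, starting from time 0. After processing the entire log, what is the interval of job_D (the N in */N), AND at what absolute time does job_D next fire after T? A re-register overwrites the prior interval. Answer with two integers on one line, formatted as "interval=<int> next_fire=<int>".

Op 1: register job_G */3 -> active={job_G:*/3}
Op 2: register job_C */12 -> active={job_C:*/12, job_G:*/3}
Op 3: register job_G */6 -> active={job_C:*/12, job_G:*/6}
Op 4: register job_D */11 -> active={job_C:*/12, job_D:*/11, job_G:*/6}
Op 5: unregister job_D -> active={job_C:*/12, job_G:*/6}
Op 6: register job_G */5 -> active={job_C:*/12, job_G:*/5}
Op 7: register job_A */16 -> active={job_A:*/16, job_C:*/12, job_G:*/5}
Op 8: unregister job_C -> active={job_A:*/16, job_G:*/5}
Op 9: register job_G */7 -> active={job_A:*/16, job_G:*/7}
Op 10: register job_B */5 -> active={job_A:*/16, job_B:*/5, job_G:*/7}
Op 11: unregister job_B -> active={job_A:*/16, job_G:*/7}
Op 12: unregister job_G -> active={job_A:*/16}
Op 13: register job_D */18 -> active={job_A:*/16, job_D:*/18}
Final interval of job_D = 18
Next fire of job_D after T=119: (119//18+1)*18 = 126

Answer: interval=18 next_fire=126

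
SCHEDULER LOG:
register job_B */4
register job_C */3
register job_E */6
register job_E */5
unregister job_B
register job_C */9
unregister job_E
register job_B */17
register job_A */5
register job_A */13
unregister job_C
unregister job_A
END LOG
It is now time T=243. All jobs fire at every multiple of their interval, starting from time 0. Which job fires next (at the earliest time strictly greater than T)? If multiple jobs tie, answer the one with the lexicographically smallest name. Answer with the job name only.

Answer: job_B

Derivation:
Op 1: register job_B */4 -> active={job_B:*/4}
Op 2: register job_C */3 -> active={job_B:*/4, job_C:*/3}
Op 3: register job_E */6 -> active={job_B:*/4, job_C:*/3, job_E:*/6}
Op 4: register job_E */5 -> active={job_B:*/4, job_C:*/3, job_E:*/5}
Op 5: unregister job_B -> active={job_C:*/3, job_E:*/5}
Op 6: register job_C */9 -> active={job_C:*/9, job_E:*/5}
Op 7: unregister job_E -> active={job_C:*/9}
Op 8: register job_B */17 -> active={job_B:*/17, job_C:*/9}
Op 9: register job_A */5 -> active={job_A:*/5, job_B:*/17, job_C:*/9}
Op 10: register job_A */13 -> active={job_A:*/13, job_B:*/17, job_C:*/9}
Op 11: unregister job_C -> active={job_A:*/13, job_B:*/17}
Op 12: unregister job_A -> active={job_B:*/17}
  job_B: interval 17, next fire after T=243 is 255
Earliest = 255, winner (lex tiebreak) = job_B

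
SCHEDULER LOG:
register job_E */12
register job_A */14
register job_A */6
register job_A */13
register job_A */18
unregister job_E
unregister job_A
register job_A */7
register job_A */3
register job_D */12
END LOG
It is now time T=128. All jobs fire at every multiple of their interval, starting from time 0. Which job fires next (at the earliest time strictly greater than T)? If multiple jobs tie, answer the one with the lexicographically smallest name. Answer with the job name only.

Answer: job_A

Derivation:
Op 1: register job_E */12 -> active={job_E:*/12}
Op 2: register job_A */14 -> active={job_A:*/14, job_E:*/12}
Op 3: register job_A */6 -> active={job_A:*/6, job_E:*/12}
Op 4: register job_A */13 -> active={job_A:*/13, job_E:*/12}
Op 5: register job_A */18 -> active={job_A:*/18, job_E:*/12}
Op 6: unregister job_E -> active={job_A:*/18}
Op 7: unregister job_A -> active={}
Op 8: register job_A */7 -> active={job_A:*/7}
Op 9: register job_A */3 -> active={job_A:*/3}
Op 10: register job_D */12 -> active={job_A:*/3, job_D:*/12}
  job_A: interval 3, next fire after T=128 is 129
  job_D: interval 12, next fire after T=128 is 132
Earliest = 129, winner (lex tiebreak) = job_A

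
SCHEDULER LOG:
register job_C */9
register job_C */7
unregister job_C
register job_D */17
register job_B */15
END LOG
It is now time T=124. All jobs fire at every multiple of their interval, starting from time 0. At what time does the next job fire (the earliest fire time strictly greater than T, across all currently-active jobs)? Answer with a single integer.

Op 1: register job_C */9 -> active={job_C:*/9}
Op 2: register job_C */7 -> active={job_C:*/7}
Op 3: unregister job_C -> active={}
Op 4: register job_D */17 -> active={job_D:*/17}
Op 5: register job_B */15 -> active={job_B:*/15, job_D:*/17}
  job_B: interval 15, next fire after T=124 is 135
  job_D: interval 17, next fire after T=124 is 136
Earliest fire time = 135 (job job_B)

Answer: 135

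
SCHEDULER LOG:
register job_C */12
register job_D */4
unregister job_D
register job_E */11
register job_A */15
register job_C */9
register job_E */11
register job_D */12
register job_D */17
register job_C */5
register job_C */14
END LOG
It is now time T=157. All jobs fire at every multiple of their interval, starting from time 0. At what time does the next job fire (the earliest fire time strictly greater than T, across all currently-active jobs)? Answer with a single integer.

Op 1: register job_C */12 -> active={job_C:*/12}
Op 2: register job_D */4 -> active={job_C:*/12, job_D:*/4}
Op 3: unregister job_D -> active={job_C:*/12}
Op 4: register job_E */11 -> active={job_C:*/12, job_E:*/11}
Op 5: register job_A */15 -> active={job_A:*/15, job_C:*/12, job_E:*/11}
Op 6: register job_C */9 -> active={job_A:*/15, job_C:*/9, job_E:*/11}
Op 7: register job_E */11 -> active={job_A:*/15, job_C:*/9, job_E:*/11}
Op 8: register job_D */12 -> active={job_A:*/15, job_C:*/9, job_D:*/12, job_E:*/11}
Op 9: register job_D */17 -> active={job_A:*/15, job_C:*/9, job_D:*/17, job_E:*/11}
Op 10: register job_C */5 -> active={job_A:*/15, job_C:*/5, job_D:*/17, job_E:*/11}
Op 11: register job_C */14 -> active={job_A:*/15, job_C:*/14, job_D:*/17, job_E:*/11}
  job_A: interval 15, next fire after T=157 is 165
  job_C: interval 14, next fire after T=157 is 168
  job_D: interval 17, next fire after T=157 is 170
  job_E: interval 11, next fire after T=157 is 165
Earliest fire time = 165 (job job_A)

Answer: 165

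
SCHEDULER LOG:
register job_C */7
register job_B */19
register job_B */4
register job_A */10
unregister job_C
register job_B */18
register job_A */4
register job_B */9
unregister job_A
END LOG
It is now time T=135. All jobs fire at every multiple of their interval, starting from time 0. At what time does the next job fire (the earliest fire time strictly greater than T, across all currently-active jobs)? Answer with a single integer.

Op 1: register job_C */7 -> active={job_C:*/7}
Op 2: register job_B */19 -> active={job_B:*/19, job_C:*/7}
Op 3: register job_B */4 -> active={job_B:*/4, job_C:*/7}
Op 4: register job_A */10 -> active={job_A:*/10, job_B:*/4, job_C:*/7}
Op 5: unregister job_C -> active={job_A:*/10, job_B:*/4}
Op 6: register job_B */18 -> active={job_A:*/10, job_B:*/18}
Op 7: register job_A */4 -> active={job_A:*/4, job_B:*/18}
Op 8: register job_B */9 -> active={job_A:*/4, job_B:*/9}
Op 9: unregister job_A -> active={job_B:*/9}
  job_B: interval 9, next fire after T=135 is 144
Earliest fire time = 144 (job job_B)

Answer: 144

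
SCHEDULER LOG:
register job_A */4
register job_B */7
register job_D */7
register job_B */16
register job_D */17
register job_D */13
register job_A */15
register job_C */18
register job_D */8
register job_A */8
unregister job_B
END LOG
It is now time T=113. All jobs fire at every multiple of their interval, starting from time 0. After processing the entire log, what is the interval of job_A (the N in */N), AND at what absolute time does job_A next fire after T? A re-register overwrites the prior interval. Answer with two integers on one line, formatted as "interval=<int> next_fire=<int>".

Answer: interval=8 next_fire=120

Derivation:
Op 1: register job_A */4 -> active={job_A:*/4}
Op 2: register job_B */7 -> active={job_A:*/4, job_B:*/7}
Op 3: register job_D */7 -> active={job_A:*/4, job_B:*/7, job_D:*/7}
Op 4: register job_B */16 -> active={job_A:*/4, job_B:*/16, job_D:*/7}
Op 5: register job_D */17 -> active={job_A:*/4, job_B:*/16, job_D:*/17}
Op 6: register job_D */13 -> active={job_A:*/4, job_B:*/16, job_D:*/13}
Op 7: register job_A */15 -> active={job_A:*/15, job_B:*/16, job_D:*/13}
Op 8: register job_C */18 -> active={job_A:*/15, job_B:*/16, job_C:*/18, job_D:*/13}
Op 9: register job_D */8 -> active={job_A:*/15, job_B:*/16, job_C:*/18, job_D:*/8}
Op 10: register job_A */8 -> active={job_A:*/8, job_B:*/16, job_C:*/18, job_D:*/8}
Op 11: unregister job_B -> active={job_A:*/8, job_C:*/18, job_D:*/8}
Final interval of job_A = 8
Next fire of job_A after T=113: (113//8+1)*8 = 120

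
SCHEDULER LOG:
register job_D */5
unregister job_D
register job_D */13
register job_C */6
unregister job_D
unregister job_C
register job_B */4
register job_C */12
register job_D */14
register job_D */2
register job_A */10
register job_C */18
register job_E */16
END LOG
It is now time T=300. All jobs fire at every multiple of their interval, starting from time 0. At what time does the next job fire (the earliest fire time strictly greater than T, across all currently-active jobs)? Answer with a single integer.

Op 1: register job_D */5 -> active={job_D:*/5}
Op 2: unregister job_D -> active={}
Op 3: register job_D */13 -> active={job_D:*/13}
Op 4: register job_C */6 -> active={job_C:*/6, job_D:*/13}
Op 5: unregister job_D -> active={job_C:*/6}
Op 6: unregister job_C -> active={}
Op 7: register job_B */4 -> active={job_B:*/4}
Op 8: register job_C */12 -> active={job_B:*/4, job_C:*/12}
Op 9: register job_D */14 -> active={job_B:*/4, job_C:*/12, job_D:*/14}
Op 10: register job_D */2 -> active={job_B:*/4, job_C:*/12, job_D:*/2}
Op 11: register job_A */10 -> active={job_A:*/10, job_B:*/4, job_C:*/12, job_D:*/2}
Op 12: register job_C */18 -> active={job_A:*/10, job_B:*/4, job_C:*/18, job_D:*/2}
Op 13: register job_E */16 -> active={job_A:*/10, job_B:*/4, job_C:*/18, job_D:*/2, job_E:*/16}
  job_A: interval 10, next fire after T=300 is 310
  job_B: interval 4, next fire after T=300 is 304
  job_C: interval 18, next fire after T=300 is 306
  job_D: interval 2, next fire after T=300 is 302
  job_E: interval 16, next fire after T=300 is 304
Earliest fire time = 302 (job job_D)

Answer: 302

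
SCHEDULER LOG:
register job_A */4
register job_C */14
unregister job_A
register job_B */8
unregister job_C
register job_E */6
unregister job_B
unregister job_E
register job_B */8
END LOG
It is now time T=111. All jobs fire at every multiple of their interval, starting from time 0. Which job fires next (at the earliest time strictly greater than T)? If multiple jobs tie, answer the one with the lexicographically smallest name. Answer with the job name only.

Answer: job_B

Derivation:
Op 1: register job_A */4 -> active={job_A:*/4}
Op 2: register job_C */14 -> active={job_A:*/4, job_C:*/14}
Op 3: unregister job_A -> active={job_C:*/14}
Op 4: register job_B */8 -> active={job_B:*/8, job_C:*/14}
Op 5: unregister job_C -> active={job_B:*/8}
Op 6: register job_E */6 -> active={job_B:*/8, job_E:*/6}
Op 7: unregister job_B -> active={job_E:*/6}
Op 8: unregister job_E -> active={}
Op 9: register job_B */8 -> active={job_B:*/8}
  job_B: interval 8, next fire after T=111 is 112
Earliest = 112, winner (lex tiebreak) = job_B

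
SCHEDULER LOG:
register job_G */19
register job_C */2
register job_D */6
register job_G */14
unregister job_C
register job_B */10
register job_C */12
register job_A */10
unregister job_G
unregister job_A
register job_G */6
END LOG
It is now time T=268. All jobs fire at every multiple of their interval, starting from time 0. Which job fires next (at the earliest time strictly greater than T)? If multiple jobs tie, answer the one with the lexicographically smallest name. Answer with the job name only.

Op 1: register job_G */19 -> active={job_G:*/19}
Op 2: register job_C */2 -> active={job_C:*/2, job_G:*/19}
Op 3: register job_D */6 -> active={job_C:*/2, job_D:*/6, job_G:*/19}
Op 4: register job_G */14 -> active={job_C:*/2, job_D:*/6, job_G:*/14}
Op 5: unregister job_C -> active={job_D:*/6, job_G:*/14}
Op 6: register job_B */10 -> active={job_B:*/10, job_D:*/6, job_G:*/14}
Op 7: register job_C */12 -> active={job_B:*/10, job_C:*/12, job_D:*/6, job_G:*/14}
Op 8: register job_A */10 -> active={job_A:*/10, job_B:*/10, job_C:*/12, job_D:*/6, job_G:*/14}
Op 9: unregister job_G -> active={job_A:*/10, job_B:*/10, job_C:*/12, job_D:*/6}
Op 10: unregister job_A -> active={job_B:*/10, job_C:*/12, job_D:*/6}
Op 11: register job_G */6 -> active={job_B:*/10, job_C:*/12, job_D:*/6, job_G:*/6}
  job_B: interval 10, next fire after T=268 is 270
  job_C: interval 12, next fire after T=268 is 276
  job_D: interval 6, next fire after T=268 is 270
  job_G: interval 6, next fire after T=268 is 270
Earliest = 270, winner (lex tiebreak) = job_B

Answer: job_B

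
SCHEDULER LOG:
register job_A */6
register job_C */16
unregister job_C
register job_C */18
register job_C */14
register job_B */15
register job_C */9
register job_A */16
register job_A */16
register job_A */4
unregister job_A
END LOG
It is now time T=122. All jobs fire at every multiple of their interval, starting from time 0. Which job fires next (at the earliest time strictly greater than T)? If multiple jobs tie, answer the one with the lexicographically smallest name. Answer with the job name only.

Answer: job_C

Derivation:
Op 1: register job_A */6 -> active={job_A:*/6}
Op 2: register job_C */16 -> active={job_A:*/6, job_C:*/16}
Op 3: unregister job_C -> active={job_A:*/6}
Op 4: register job_C */18 -> active={job_A:*/6, job_C:*/18}
Op 5: register job_C */14 -> active={job_A:*/6, job_C:*/14}
Op 6: register job_B */15 -> active={job_A:*/6, job_B:*/15, job_C:*/14}
Op 7: register job_C */9 -> active={job_A:*/6, job_B:*/15, job_C:*/9}
Op 8: register job_A */16 -> active={job_A:*/16, job_B:*/15, job_C:*/9}
Op 9: register job_A */16 -> active={job_A:*/16, job_B:*/15, job_C:*/9}
Op 10: register job_A */4 -> active={job_A:*/4, job_B:*/15, job_C:*/9}
Op 11: unregister job_A -> active={job_B:*/15, job_C:*/9}
  job_B: interval 15, next fire after T=122 is 135
  job_C: interval 9, next fire after T=122 is 126
Earliest = 126, winner (lex tiebreak) = job_C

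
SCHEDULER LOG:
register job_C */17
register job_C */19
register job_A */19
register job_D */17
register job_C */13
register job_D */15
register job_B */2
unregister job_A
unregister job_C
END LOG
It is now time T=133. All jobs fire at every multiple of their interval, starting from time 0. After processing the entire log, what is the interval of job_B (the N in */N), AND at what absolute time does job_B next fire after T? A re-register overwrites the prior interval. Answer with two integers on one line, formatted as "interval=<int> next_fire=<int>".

Op 1: register job_C */17 -> active={job_C:*/17}
Op 2: register job_C */19 -> active={job_C:*/19}
Op 3: register job_A */19 -> active={job_A:*/19, job_C:*/19}
Op 4: register job_D */17 -> active={job_A:*/19, job_C:*/19, job_D:*/17}
Op 5: register job_C */13 -> active={job_A:*/19, job_C:*/13, job_D:*/17}
Op 6: register job_D */15 -> active={job_A:*/19, job_C:*/13, job_D:*/15}
Op 7: register job_B */2 -> active={job_A:*/19, job_B:*/2, job_C:*/13, job_D:*/15}
Op 8: unregister job_A -> active={job_B:*/2, job_C:*/13, job_D:*/15}
Op 9: unregister job_C -> active={job_B:*/2, job_D:*/15}
Final interval of job_B = 2
Next fire of job_B after T=133: (133//2+1)*2 = 134

Answer: interval=2 next_fire=134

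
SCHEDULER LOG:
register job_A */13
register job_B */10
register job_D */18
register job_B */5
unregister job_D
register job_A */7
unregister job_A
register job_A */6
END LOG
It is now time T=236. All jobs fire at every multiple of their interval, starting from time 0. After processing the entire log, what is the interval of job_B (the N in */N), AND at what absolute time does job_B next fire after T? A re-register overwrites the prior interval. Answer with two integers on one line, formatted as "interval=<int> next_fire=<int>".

Answer: interval=5 next_fire=240

Derivation:
Op 1: register job_A */13 -> active={job_A:*/13}
Op 2: register job_B */10 -> active={job_A:*/13, job_B:*/10}
Op 3: register job_D */18 -> active={job_A:*/13, job_B:*/10, job_D:*/18}
Op 4: register job_B */5 -> active={job_A:*/13, job_B:*/5, job_D:*/18}
Op 5: unregister job_D -> active={job_A:*/13, job_B:*/5}
Op 6: register job_A */7 -> active={job_A:*/7, job_B:*/5}
Op 7: unregister job_A -> active={job_B:*/5}
Op 8: register job_A */6 -> active={job_A:*/6, job_B:*/5}
Final interval of job_B = 5
Next fire of job_B after T=236: (236//5+1)*5 = 240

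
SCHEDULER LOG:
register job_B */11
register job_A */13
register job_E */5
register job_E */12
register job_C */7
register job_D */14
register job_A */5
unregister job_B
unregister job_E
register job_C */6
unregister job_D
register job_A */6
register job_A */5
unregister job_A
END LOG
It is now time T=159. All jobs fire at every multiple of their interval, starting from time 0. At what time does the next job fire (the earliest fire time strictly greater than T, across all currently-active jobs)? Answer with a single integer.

Answer: 162

Derivation:
Op 1: register job_B */11 -> active={job_B:*/11}
Op 2: register job_A */13 -> active={job_A:*/13, job_B:*/11}
Op 3: register job_E */5 -> active={job_A:*/13, job_B:*/11, job_E:*/5}
Op 4: register job_E */12 -> active={job_A:*/13, job_B:*/11, job_E:*/12}
Op 5: register job_C */7 -> active={job_A:*/13, job_B:*/11, job_C:*/7, job_E:*/12}
Op 6: register job_D */14 -> active={job_A:*/13, job_B:*/11, job_C:*/7, job_D:*/14, job_E:*/12}
Op 7: register job_A */5 -> active={job_A:*/5, job_B:*/11, job_C:*/7, job_D:*/14, job_E:*/12}
Op 8: unregister job_B -> active={job_A:*/5, job_C:*/7, job_D:*/14, job_E:*/12}
Op 9: unregister job_E -> active={job_A:*/5, job_C:*/7, job_D:*/14}
Op 10: register job_C */6 -> active={job_A:*/5, job_C:*/6, job_D:*/14}
Op 11: unregister job_D -> active={job_A:*/5, job_C:*/6}
Op 12: register job_A */6 -> active={job_A:*/6, job_C:*/6}
Op 13: register job_A */5 -> active={job_A:*/5, job_C:*/6}
Op 14: unregister job_A -> active={job_C:*/6}
  job_C: interval 6, next fire after T=159 is 162
Earliest fire time = 162 (job job_C)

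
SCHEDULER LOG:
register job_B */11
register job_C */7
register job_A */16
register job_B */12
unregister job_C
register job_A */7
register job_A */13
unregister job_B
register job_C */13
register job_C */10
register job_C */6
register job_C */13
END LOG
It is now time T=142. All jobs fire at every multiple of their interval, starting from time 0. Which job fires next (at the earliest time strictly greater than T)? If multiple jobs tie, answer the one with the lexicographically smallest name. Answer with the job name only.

Op 1: register job_B */11 -> active={job_B:*/11}
Op 2: register job_C */7 -> active={job_B:*/11, job_C:*/7}
Op 3: register job_A */16 -> active={job_A:*/16, job_B:*/11, job_C:*/7}
Op 4: register job_B */12 -> active={job_A:*/16, job_B:*/12, job_C:*/7}
Op 5: unregister job_C -> active={job_A:*/16, job_B:*/12}
Op 6: register job_A */7 -> active={job_A:*/7, job_B:*/12}
Op 7: register job_A */13 -> active={job_A:*/13, job_B:*/12}
Op 8: unregister job_B -> active={job_A:*/13}
Op 9: register job_C */13 -> active={job_A:*/13, job_C:*/13}
Op 10: register job_C */10 -> active={job_A:*/13, job_C:*/10}
Op 11: register job_C */6 -> active={job_A:*/13, job_C:*/6}
Op 12: register job_C */13 -> active={job_A:*/13, job_C:*/13}
  job_A: interval 13, next fire after T=142 is 143
  job_C: interval 13, next fire after T=142 is 143
Earliest = 143, winner (lex tiebreak) = job_A

Answer: job_A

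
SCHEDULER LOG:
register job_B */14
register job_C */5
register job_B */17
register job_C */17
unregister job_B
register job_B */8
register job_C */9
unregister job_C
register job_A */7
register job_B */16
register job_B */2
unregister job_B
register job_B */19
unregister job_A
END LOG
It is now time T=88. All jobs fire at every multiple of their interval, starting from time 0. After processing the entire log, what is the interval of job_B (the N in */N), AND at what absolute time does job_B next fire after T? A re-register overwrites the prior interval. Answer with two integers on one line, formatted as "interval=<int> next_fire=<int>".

Op 1: register job_B */14 -> active={job_B:*/14}
Op 2: register job_C */5 -> active={job_B:*/14, job_C:*/5}
Op 3: register job_B */17 -> active={job_B:*/17, job_C:*/5}
Op 4: register job_C */17 -> active={job_B:*/17, job_C:*/17}
Op 5: unregister job_B -> active={job_C:*/17}
Op 6: register job_B */8 -> active={job_B:*/8, job_C:*/17}
Op 7: register job_C */9 -> active={job_B:*/8, job_C:*/9}
Op 8: unregister job_C -> active={job_B:*/8}
Op 9: register job_A */7 -> active={job_A:*/7, job_B:*/8}
Op 10: register job_B */16 -> active={job_A:*/7, job_B:*/16}
Op 11: register job_B */2 -> active={job_A:*/7, job_B:*/2}
Op 12: unregister job_B -> active={job_A:*/7}
Op 13: register job_B */19 -> active={job_A:*/7, job_B:*/19}
Op 14: unregister job_A -> active={job_B:*/19}
Final interval of job_B = 19
Next fire of job_B after T=88: (88//19+1)*19 = 95

Answer: interval=19 next_fire=95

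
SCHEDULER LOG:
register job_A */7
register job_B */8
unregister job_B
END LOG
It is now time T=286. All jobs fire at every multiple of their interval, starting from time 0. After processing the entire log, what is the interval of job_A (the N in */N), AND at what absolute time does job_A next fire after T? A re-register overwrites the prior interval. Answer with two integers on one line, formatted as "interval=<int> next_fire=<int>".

Answer: interval=7 next_fire=287

Derivation:
Op 1: register job_A */7 -> active={job_A:*/7}
Op 2: register job_B */8 -> active={job_A:*/7, job_B:*/8}
Op 3: unregister job_B -> active={job_A:*/7}
Final interval of job_A = 7
Next fire of job_A after T=286: (286//7+1)*7 = 287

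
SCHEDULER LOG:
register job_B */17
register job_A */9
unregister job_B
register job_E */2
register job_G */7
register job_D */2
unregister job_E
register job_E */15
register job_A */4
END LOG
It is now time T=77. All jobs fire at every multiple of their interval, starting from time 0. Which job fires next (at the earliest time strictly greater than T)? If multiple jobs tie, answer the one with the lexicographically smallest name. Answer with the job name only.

Answer: job_D

Derivation:
Op 1: register job_B */17 -> active={job_B:*/17}
Op 2: register job_A */9 -> active={job_A:*/9, job_B:*/17}
Op 3: unregister job_B -> active={job_A:*/9}
Op 4: register job_E */2 -> active={job_A:*/9, job_E:*/2}
Op 5: register job_G */7 -> active={job_A:*/9, job_E:*/2, job_G:*/7}
Op 6: register job_D */2 -> active={job_A:*/9, job_D:*/2, job_E:*/2, job_G:*/7}
Op 7: unregister job_E -> active={job_A:*/9, job_D:*/2, job_G:*/7}
Op 8: register job_E */15 -> active={job_A:*/9, job_D:*/2, job_E:*/15, job_G:*/7}
Op 9: register job_A */4 -> active={job_A:*/4, job_D:*/2, job_E:*/15, job_G:*/7}
  job_A: interval 4, next fire after T=77 is 80
  job_D: interval 2, next fire after T=77 is 78
  job_E: interval 15, next fire after T=77 is 90
  job_G: interval 7, next fire after T=77 is 84
Earliest = 78, winner (lex tiebreak) = job_D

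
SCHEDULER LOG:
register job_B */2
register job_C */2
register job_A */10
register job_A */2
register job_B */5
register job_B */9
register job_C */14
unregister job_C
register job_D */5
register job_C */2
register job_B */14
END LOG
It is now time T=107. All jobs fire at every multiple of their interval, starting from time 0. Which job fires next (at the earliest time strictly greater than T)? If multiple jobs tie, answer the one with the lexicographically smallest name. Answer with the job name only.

Answer: job_A

Derivation:
Op 1: register job_B */2 -> active={job_B:*/2}
Op 2: register job_C */2 -> active={job_B:*/2, job_C:*/2}
Op 3: register job_A */10 -> active={job_A:*/10, job_B:*/2, job_C:*/2}
Op 4: register job_A */2 -> active={job_A:*/2, job_B:*/2, job_C:*/2}
Op 5: register job_B */5 -> active={job_A:*/2, job_B:*/5, job_C:*/2}
Op 6: register job_B */9 -> active={job_A:*/2, job_B:*/9, job_C:*/2}
Op 7: register job_C */14 -> active={job_A:*/2, job_B:*/9, job_C:*/14}
Op 8: unregister job_C -> active={job_A:*/2, job_B:*/9}
Op 9: register job_D */5 -> active={job_A:*/2, job_B:*/9, job_D:*/5}
Op 10: register job_C */2 -> active={job_A:*/2, job_B:*/9, job_C:*/2, job_D:*/5}
Op 11: register job_B */14 -> active={job_A:*/2, job_B:*/14, job_C:*/2, job_D:*/5}
  job_A: interval 2, next fire after T=107 is 108
  job_B: interval 14, next fire after T=107 is 112
  job_C: interval 2, next fire after T=107 is 108
  job_D: interval 5, next fire after T=107 is 110
Earliest = 108, winner (lex tiebreak) = job_A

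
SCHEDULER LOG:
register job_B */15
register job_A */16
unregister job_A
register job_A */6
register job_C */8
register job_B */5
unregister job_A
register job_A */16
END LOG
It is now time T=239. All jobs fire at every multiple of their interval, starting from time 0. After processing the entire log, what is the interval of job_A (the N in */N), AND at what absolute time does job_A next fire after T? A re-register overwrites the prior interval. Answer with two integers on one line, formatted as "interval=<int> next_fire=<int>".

Op 1: register job_B */15 -> active={job_B:*/15}
Op 2: register job_A */16 -> active={job_A:*/16, job_B:*/15}
Op 3: unregister job_A -> active={job_B:*/15}
Op 4: register job_A */6 -> active={job_A:*/6, job_B:*/15}
Op 5: register job_C */8 -> active={job_A:*/6, job_B:*/15, job_C:*/8}
Op 6: register job_B */5 -> active={job_A:*/6, job_B:*/5, job_C:*/8}
Op 7: unregister job_A -> active={job_B:*/5, job_C:*/8}
Op 8: register job_A */16 -> active={job_A:*/16, job_B:*/5, job_C:*/8}
Final interval of job_A = 16
Next fire of job_A after T=239: (239//16+1)*16 = 240

Answer: interval=16 next_fire=240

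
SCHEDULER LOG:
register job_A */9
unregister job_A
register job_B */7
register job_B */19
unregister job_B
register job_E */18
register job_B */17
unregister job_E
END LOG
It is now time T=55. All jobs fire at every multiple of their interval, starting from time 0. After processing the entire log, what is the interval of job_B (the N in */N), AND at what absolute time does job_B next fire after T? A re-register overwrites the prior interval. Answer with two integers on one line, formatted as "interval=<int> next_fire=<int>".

Op 1: register job_A */9 -> active={job_A:*/9}
Op 2: unregister job_A -> active={}
Op 3: register job_B */7 -> active={job_B:*/7}
Op 4: register job_B */19 -> active={job_B:*/19}
Op 5: unregister job_B -> active={}
Op 6: register job_E */18 -> active={job_E:*/18}
Op 7: register job_B */17 -> active={job_B:*/17, job_E:*/18}
Op 8: unregister job_E -> active={job_B:*/17}
Final interval of job_B = 17
Next fire of job_B after T=55: (55//17+1)*17 = 68

Answer: interval=17 next_fire=68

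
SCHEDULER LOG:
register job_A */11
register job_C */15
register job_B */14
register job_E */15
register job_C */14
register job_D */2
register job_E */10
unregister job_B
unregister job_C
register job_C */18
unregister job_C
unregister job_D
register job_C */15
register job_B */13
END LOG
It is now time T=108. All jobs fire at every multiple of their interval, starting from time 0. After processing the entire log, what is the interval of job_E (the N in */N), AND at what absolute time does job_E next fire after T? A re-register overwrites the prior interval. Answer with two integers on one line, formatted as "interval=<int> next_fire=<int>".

Answer: interval=10 next_fire=110

Derivation:
Op 1: register job_A */11 -> active={job_A:*/11}
Op 2: register job_C */15 -> active={job_A:*/11, job_C:*/15}
Op 3: register job_B */14 -> active={job_A:*/11, job_B:*/14, job_C:*/15}
Op 4: register job_E */15 -> active={job_A:*/11, job_B:*/14, job_C:*/15, job_E:*/15}
Op 5: register job_C */14 -> active={job_A:*/11, job_B:*/14, job_C:*/14, job_E:*/15}
Op 6: register job_D */2 -> active={job_A:*/11, job_B:*/14, job_C:*/14, job_D:*/2, job_E:*/15}
Op 7: register job_E */10 -> active={job_A:*/11, job_B:*/14, job_C:*/14, job_D:*/2, job_E:*/10}
Op 8: unregister job_B -> active={job_A:*/11, job_C:*/14, job_D:*/2, job_E:*/10}
Op 9: unregister job_C -> active={job_A:*/11, job_D:*/2, job_E:*/10}
Op 10: register job_C */18 -> active={job_A:*/11, job_C:*/18, job_D:*/2, job_E:*/10}
Op 11: unregister job_C -> active={job_A:*/11, job_D:*/2, job_E:*/10}
Op 12: unregister job_D -> active={job_A:*/11, job_E:*/10}
Op 13: register job_C */15 -> active={job_A:*/11, job_C:*/15, job_E:*/10}
Op 14: register job_B */13 -> active={job_A:*/11, job_B:*/13, job_C:*/15, job_E:*/10}
Final interval of job_E = 10
Next fire of job_E after T=108: (108//10+1)*10 = 110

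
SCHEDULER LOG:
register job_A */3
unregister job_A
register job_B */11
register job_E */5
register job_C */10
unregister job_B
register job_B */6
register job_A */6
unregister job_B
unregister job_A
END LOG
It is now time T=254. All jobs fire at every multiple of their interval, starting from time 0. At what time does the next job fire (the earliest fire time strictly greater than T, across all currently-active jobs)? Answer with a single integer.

Op 1: register job_A */3 -> active={job_A:*/3}
Op 2: unregister job_A -> active={}
Op 3: register job_B */11 -> active={job_B:*/11}
Op 4: register job_E */5 -> active={job_B:*/11, job_E:*/5}
Op 5: register job_C */10 -> active={job_B:*/11, job_C:*/10, job_E:*/5}
Op 6: unregister job_B -> active={job_C:*/10, job_E:*/5}
Op 7: register job_B */6 -> active={job_B:*/6, job_C:*/10, job_E:*/5}
Op 8: register job_A */6 -> active={job_A:*/6, job_B:*/6, job_C:*/10, job_E:*/5}
Op 9: unregister job_B -> active={job_A:*/6, job_C:*/10, job_E:*/5}
Op 10: unregister job_A -> active={job_C:*/10, job_E:*/5}
  job_C: interval 10, next fire after T=254 is 260
  job_E: interval 5, next fire after T=254 is 255
Earliest fire time = 255 (job job_E)

Answer: 255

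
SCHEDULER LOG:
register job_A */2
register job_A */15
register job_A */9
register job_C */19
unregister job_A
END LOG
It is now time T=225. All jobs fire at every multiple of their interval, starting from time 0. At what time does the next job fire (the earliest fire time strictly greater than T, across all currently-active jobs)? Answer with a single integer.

Answer: 228

Derivation:
Op 1: register job_A */2 -> active={job_A:*/2}
Op 2: register job_A */15 -> active={job_A:*/15}
Op 3: register job_A */9 -> active={job_A:*/9}
Op 4: register job_C */19 -> active={job_A:*/9, job_C:*/19}
Op 5: unregister job_A -> active={job_C:*/19}
  job_C: interval 19, next fire after T=225 is 228
Earliest fire time = 228 (job job_C)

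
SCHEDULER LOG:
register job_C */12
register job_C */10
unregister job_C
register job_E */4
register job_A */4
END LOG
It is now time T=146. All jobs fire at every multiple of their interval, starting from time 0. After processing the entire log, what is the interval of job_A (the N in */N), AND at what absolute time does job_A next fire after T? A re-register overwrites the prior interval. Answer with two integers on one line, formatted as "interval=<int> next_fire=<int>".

Op 1: register job_C */12 -> active={job_C:*/12}
Op 2: register job_C */10 -> active={job_C:*/10}
Op 3: unregister job_C -> active={}
Op 4: register job_E */4 -> active={job_E:*/4}
Op 5: register job_A */4 -> active={job_A:*/4, job_E:*/4}
Final interval of job_A = 4
Next fire of job_A after T=146: (146//4+1)*4 = 148

Answer: interval=4 next_fire=148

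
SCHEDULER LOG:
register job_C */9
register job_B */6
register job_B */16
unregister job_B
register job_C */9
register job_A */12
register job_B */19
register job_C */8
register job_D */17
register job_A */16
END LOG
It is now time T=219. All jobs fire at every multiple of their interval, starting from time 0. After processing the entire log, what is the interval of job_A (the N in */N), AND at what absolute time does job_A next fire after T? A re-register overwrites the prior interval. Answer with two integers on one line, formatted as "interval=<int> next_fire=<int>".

Answer: interval=16 next_fire=224

Derivation:
Op 1: register job_C */9 -> active={job_C:*/9}
Op 2: register job_B */6 -> active={job_B:*/6, job_C:*/9}
Op 3: register job_B */16 -> active={job_B:*/16, job_C:*/9}
Op 4: unregister job_B -> active={job_C:*/9}
Op 5: register job_C */9 -> active={job_C:*/9}
Op 6: register job_A */12 -> active={job_A:*/12, job_C:*/9}
Op 7: register job_B */19 -> active={job_A:*/12, job_B:*/19, job_C:*/9}
Op 8: register job_C */8 -> active={job_A:*/12, job_B:*/19, job_C:*/8}
Op 9: register job_D */17 -> active={job_A:*/12, job_B:*/19, job_C:*/8, job_D:*/17}
Op 10: register job_A */16 -> active={job_A:*/16, job_B:*/19, job_C:*/8, job_D:*/17}
Final interval of job_A = 16
Next fire of job_A after T=219: (219//16+1)*16 = 224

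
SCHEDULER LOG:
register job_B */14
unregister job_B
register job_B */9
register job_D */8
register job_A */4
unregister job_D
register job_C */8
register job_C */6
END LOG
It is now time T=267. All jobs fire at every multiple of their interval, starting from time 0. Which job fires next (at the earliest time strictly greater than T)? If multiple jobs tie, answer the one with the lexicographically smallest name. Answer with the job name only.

Op 1: register job_B */14 -> active={job_B:*/14}
Op 2: unregister job_B -> active={}
Op 3: register job_B */9 -> active={job_B:*/9}
Op 4: register job_D */8 -> active={job_B:*/9, job_D:*/8}
Op 5: register job_A */4 -> active={job_A:*/4, job_B:*/9, job_D:*/8}
Op 6: unregister job_D -> active={job_A:*/4, job_B:*/9}
Op 7: register job_C */8 -> active={job_A:*/4, job_B:*/9, job_C:*/8}
Op 8: register job_C */6 -> active={job_A:*/4, job_B:*/9, job_C:*/6}
  job_A: interval 4, next fire after T=267 is 268
  job_B: interval 9, next fire after T=267 is 270
  job_C: interval 6, next fire after T=267 is 270
Earliest = 268, winner (lex tiebreak) = job_A

Answer: job_A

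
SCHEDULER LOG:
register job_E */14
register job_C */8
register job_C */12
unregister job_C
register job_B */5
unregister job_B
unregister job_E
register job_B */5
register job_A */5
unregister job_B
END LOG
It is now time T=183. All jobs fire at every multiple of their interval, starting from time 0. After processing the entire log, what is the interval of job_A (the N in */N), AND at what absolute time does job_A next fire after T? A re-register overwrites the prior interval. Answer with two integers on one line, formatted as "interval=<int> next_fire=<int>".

Op 1: register job_E */14 -> active={job_E:*/14}
Op 2: register job_C */8 -> active={job_C:*/8, job_E:*/14}
Op 3: register job_C */12 -> active={job_C:*/12, job_E:*/14}
Op 4: unregister job_C -> active={job_E:*/14}
Op 5: register job_B */5 -> active={job_B:*/5, job_E:*/14}
Op 6: unregister job_B -> active={job_E:*/14}
Op 7: unregister job_E -> active={}
Op 8: register job_B */5 -> active={job_B:*/5}
Op 9: register job_A */5 -> active={job_A:*/5, job_B:*/5}
Op 10: unregister job_B -> active={job_A:*/5}
Final interval of job_A = 5
Next fire of job_A after T=183: (183//5+1)*5 = 185

Answer: interval=5 next_fire=185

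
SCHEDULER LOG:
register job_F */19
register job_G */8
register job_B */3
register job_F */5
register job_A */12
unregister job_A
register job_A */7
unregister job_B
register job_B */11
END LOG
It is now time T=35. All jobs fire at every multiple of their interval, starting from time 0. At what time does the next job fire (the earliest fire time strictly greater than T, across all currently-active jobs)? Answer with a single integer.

Op 1: register job_F */19 -> active={job_F:*/19}
Op 2: register job_G */8 -> active={job_F:*/19, job_G:*/8}
Op 3: register job_B */3 -> active={job_B:*/3, job_F:*/19, job_G:*/8}
Op 4: register job_F */5 -> active={job_B:*/3, job_F:*/5, job_G:*/8}
Op 5: register job_A */12 -> active={job_A:*/12, job_B:*/3, job_F:*/5, job_G:*/8}
Op 6: unregister job_A -> active={job_B:*/3, job_F:*/5, job_G:*/8}
Op 7: register job_A */7 -> active={job_A:*/7, job_B:*/3, job_F:*/5, job_G:*/8}
Op 8: unregister job_B -> active={job_A:*/7, job_F:*/5, job_G:*/8}
Op 9: register job_B */11 -> active={job_A:*/7, job_B:*/11, job_F:*/5, job_G:*/8}
  job_A: interval 7, next fire after T=35 is 42
  job_B: interval 11, next fire after T=35 is 44
  job_F: interval 5, next fire after T=35 is 40
  job_G: interval 8, next fire after T=35 is 40
Earliest fire time = 40 (job job_F)

Answer: 40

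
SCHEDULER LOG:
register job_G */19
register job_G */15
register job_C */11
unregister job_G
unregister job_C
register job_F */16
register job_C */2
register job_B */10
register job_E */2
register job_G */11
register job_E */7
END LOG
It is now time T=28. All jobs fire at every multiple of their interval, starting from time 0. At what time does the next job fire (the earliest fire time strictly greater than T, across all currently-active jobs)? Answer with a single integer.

Answer: 30

Derivation:
Op 1: register job_G */19 -> active={job_G:*/19}
Op 2: register job_G */15 -> active={job_G:*/15}
Op 3: register job_C */11 -> active={job_C:*/11, job_G:*/15}
Op 4: unregister job_G -> active={job_C:*/11}
Op 5: unregister job_C -> active={}
Op 6: register job_F */16 -> active={job_F:*/16}
Op 7: register job_C */2 -> active={job_C:*/2, job_F:*/16}
Op 8: register job_B */10 -> active={job_B:*/10, job_C:*/2, job_F:*/16}
Op 9: register job_E */2 -> active={job_B:*/10, job_C:*/2, job_E:*/2, job_F:*/16}
Op 10: register job_G */11 -> active={job_B:*/10, job_C:*/2, job_E:*/2, job_F:*/16, job_G:*/11}
Op 11: register job_E */7 -> active={job_B:*/10, job_C:*/2, job_E:*/7, job_F:*/16, job_G:*/11}
  job_B: interval 10, next fire after T=28 is 30
  job_C: interval 2, next fire after T=28 is 30
  job_E: interval 7, next fire after T=28 is 35
  job_F: interval 16, next fire after T=28 is 32
  job_G: interval 11, next fire after T=28 is 33
Earliest fire time = 30 (job job_B)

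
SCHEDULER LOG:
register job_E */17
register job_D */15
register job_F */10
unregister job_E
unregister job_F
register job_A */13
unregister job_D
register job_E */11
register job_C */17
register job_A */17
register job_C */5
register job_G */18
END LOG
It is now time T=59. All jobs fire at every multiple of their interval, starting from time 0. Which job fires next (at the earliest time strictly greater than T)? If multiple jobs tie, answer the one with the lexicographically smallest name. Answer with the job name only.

Op 1: register job_E */17 -> active={job_E:*/17}
Op 2: register job_D */15 -> active={job_D:*/15, job_E:*/17}
Op 3: register job_F */10 -> active={job_D:*/15, job_E:*/17, job_F:*/10}
Op 4: unregister job_E -> active={job_D:*/15, job_F:*/10}
Op 5: unregister job_F -> active={job_D:*/15}
Op 6: register job_A */13 -> active={job_A:*/13, job_D:*/15}
Op 7: unregister job_D -> active={job_A:*/13}
Op 8: register job_E */11 -> active={job_A:*/13, job_E:*/11}
Op 9: register job_C */17 -> active={job_A:*/13, job_C:*/17, job_E:*/11}
Op 10: register job_A */17 -> active={job_A:*/17, job_C:*/17, job_E:*/11}
Op 11: register job_C */5 -> active={job_A:*/17, job_C:*/5, job_E:*/11}
Op 12: register job_G */18 -> active={job_A:*/17, job_C:*/5, job_E:*/11, job_G:*/18}
  job_A: interval 17, next fire after T=59 is 68
  job_C: interval 5, next fire after T=59 is 60
  job_E: interval 11, next fire after T=59 is 66
  job_G: interval 18, next fire after T=59 is 72
Earliest = 60, winner (lex tiebreak) = job_C

Answer: job_C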